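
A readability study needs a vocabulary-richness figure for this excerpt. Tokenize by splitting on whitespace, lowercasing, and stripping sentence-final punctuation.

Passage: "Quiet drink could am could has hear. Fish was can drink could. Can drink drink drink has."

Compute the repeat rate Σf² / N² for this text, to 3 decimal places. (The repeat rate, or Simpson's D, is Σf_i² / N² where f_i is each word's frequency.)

0.163

Frequencies: drink:5, could:3, has:2, can:2, quiet:1, am:1, hear:1, fish:1, was:1
Σf² = 47; N² = 289
Repeat rate = 47 / 289 = 0.163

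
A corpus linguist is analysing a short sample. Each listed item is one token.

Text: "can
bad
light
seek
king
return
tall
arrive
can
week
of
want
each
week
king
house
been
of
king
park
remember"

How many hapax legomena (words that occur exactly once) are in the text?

Frequencies: king:3, can:2, week:2, of:2, bad:1, light:1, seek:1, return:1, tall:1, arrive:1, want:1, each:1, house:1, been:1, park:1, remember:1
Hapax (freq=1): arrive, bad, been, each, house, light, park, remember, return, seek, tall, want

12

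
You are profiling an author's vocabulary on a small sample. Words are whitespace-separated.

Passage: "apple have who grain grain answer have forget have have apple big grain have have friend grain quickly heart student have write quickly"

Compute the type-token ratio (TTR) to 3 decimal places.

0.522

N = 23 tokens, V = 12 types.
TTR = V / N = 12 / 23 = 0.522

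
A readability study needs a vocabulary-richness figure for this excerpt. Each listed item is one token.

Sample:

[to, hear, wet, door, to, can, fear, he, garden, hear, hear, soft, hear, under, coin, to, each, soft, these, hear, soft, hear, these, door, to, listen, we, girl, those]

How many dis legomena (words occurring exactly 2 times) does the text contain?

2

Frequencies: hear:6, to:4, soft:3, door:2, these:2, wet:1, can:1, fear:1, he:1, garden:1, under:1, coin:1, each:1, listen:1, we:1, girl:1, those:1
Words with frequency 2: door, these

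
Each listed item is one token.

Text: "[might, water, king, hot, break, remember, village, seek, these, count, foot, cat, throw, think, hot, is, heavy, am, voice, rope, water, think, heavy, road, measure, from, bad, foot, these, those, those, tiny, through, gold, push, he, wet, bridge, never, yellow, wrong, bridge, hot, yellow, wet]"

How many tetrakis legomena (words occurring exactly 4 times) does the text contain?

0

Frequencies: hot:3, water:2, these:2, foot:2, think:2, heavy:2, those:2, wet:2, bridge:2, yellow:2, might:1, king:1, break:1, remember:1, village:1, seek:1, count:1, cat:1, throw:1, is:1, … (14 more, each freq 1)
Words with frequency 4: (none)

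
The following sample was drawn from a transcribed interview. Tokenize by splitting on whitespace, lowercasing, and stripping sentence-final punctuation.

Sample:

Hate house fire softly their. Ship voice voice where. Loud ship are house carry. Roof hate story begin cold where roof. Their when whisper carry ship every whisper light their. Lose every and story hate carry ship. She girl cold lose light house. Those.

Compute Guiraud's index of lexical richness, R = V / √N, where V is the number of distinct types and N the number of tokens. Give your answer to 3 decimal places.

3.618

N = 44, V = 24.
√N = 6.633250
R = 24 / 6.633250 = 3.618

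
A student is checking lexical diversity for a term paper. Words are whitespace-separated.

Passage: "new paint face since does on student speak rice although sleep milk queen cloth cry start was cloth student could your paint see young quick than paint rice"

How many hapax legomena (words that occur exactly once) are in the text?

19

Frequencies: paint:3, student:2, rice:2, cloth:2, new:1, face:1, since:1, does:1, on:1, speak:1, although:1, sleep:1, milk:1, queen:1, cry:1, start:1, was:1, could:1, your:1, see:1, … (3 more, each freq 1)
Hapax (freq=1): although, could, cry, does, face, milk, new, on, queen, quick, see, since, sleep, speak, start, than, was, young, your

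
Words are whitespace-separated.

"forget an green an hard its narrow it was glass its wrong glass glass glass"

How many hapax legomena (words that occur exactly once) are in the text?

Frequencies: glass:4, an:2, its:2, forget:1, green:1, hard:1, narrow:1, it:1, was:1, wrong:1
Hapax (freq=1): forget, green, hard, it, narrow, was, wrong

7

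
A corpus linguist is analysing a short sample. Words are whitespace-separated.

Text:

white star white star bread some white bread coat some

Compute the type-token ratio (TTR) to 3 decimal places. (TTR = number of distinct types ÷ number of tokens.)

0.500

N = 10 tokens, V = 5 types.
TTR = V / N = 5 / 10 = 0.500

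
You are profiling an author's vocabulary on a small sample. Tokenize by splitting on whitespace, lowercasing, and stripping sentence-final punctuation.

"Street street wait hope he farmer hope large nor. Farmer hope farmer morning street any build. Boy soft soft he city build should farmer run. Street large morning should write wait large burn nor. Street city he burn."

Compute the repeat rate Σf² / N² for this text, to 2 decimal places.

Frequencies: street:5, farmer:4, hope:3, he:3, large:3, wait:2, nor:2, morning:2, build:2, soft:2, city:2, should:2, burn:2, any:1, boy:1, run:1, write:1
Σf² = 104; N² = 1444
Repeat rate = 104 / 1444 = 0.07

0.07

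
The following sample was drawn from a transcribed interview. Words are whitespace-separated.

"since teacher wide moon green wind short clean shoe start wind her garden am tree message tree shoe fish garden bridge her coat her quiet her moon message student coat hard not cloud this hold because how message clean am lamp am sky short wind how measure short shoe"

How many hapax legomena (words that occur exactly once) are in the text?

Frequencies: her:4, wind:3, short:3, shoe:3, am:3, message:3, moon:2, clean:2, garden:2, tree:2, coat:2, how:2, since:1, teacher:1, wide:1, green:1, start:1, fish:1, bridge:1, quiet:1, … (10 more, each freq 1)
Hapax (freq=1): because, bridge, cloud, fish, green, hard, hold, lamp, measure, not, quiet, since, sky, start, student, teacher, this, wide

18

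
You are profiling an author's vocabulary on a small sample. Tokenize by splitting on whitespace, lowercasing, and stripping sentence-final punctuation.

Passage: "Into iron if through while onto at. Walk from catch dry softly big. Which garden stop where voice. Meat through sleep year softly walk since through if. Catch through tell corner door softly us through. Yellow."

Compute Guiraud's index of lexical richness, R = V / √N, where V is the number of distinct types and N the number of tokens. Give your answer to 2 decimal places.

N = 36, V = 27.
√N = 6.000000
R = 27 / 6.000000 = 4.50

4.50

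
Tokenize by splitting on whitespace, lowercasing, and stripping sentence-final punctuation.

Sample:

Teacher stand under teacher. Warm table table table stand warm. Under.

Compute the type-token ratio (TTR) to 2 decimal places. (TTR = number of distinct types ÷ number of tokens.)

N = 11 tokens, V = 5 types.
TTR = V / N = 5 / 11 = 0.45

0.45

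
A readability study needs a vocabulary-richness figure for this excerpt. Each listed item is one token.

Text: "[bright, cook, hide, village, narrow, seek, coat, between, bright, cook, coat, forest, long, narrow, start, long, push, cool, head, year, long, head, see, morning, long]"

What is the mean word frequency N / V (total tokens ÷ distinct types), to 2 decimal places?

N = 25 tokens, V = 17 types.
Mean frequency = N / V = 25 / 17 = 1.47

1.47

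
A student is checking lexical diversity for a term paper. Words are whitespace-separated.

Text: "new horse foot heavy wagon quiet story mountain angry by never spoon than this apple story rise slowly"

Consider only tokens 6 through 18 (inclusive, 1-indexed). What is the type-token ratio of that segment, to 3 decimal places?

0.923

Segment tokens 6–18: quiet, story, mountain, angry, by, never, spoon, than, this, apple, story, rise, slowly
Segment N = 13, segment V = 12.
TTR = 12 / 13 = 0.923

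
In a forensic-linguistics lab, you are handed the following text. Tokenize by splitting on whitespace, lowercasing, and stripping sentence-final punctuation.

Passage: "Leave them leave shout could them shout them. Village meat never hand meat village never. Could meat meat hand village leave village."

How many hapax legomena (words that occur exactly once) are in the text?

0

Frequencies: village:4, meat:4, leave:3, them:3, shout:2, could:2, never:2, hand:2
Hapax (freq=1): (none)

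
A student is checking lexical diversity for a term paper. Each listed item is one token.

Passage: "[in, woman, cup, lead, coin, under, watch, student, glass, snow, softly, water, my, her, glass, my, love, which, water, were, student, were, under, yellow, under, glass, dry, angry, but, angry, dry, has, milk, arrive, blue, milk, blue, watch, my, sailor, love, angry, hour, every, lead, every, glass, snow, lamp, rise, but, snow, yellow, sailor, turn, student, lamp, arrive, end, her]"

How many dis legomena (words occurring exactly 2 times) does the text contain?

15

Frequencies: glass:4, under:3, student:3, snow:3, my:3, angry:3, lead:2, watch:2, water:2, her:2, love:2, were:2, yellow:2, dry:2, but:2, milk:2, arrive:2, blue:2, sailor:2, every:2, lamp:2, in:1, woman:1, cup:1, coin:1, softly:1, which:1, has:1, hour:1, rise:1, turn:1, end:1
Words with frequency 2: arrive, blue, but, dry, every, her, lamp, lead, love, milk, sailor, watch, water, were, yellow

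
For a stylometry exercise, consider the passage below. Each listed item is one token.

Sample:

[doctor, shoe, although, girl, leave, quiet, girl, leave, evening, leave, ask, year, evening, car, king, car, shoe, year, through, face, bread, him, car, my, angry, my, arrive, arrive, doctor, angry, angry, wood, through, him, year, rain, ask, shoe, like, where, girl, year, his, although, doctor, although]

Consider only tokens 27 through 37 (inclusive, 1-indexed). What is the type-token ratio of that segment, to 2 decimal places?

Segment tokens 27–37: arrive, arrive, doctor, angry, angry, wood, through, him, year, rain, ask
Segment N = 11, segment V = 9.
TTR = 9 / 11 = 0.82

0.82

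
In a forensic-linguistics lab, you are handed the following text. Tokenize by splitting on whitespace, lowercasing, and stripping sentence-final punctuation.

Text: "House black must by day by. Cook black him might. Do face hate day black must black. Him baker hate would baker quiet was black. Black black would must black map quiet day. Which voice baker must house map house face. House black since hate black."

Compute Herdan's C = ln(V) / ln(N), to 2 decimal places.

N = 46, V = 19.
ln(V) = 2.944439, ln(N) = 3.828641
C = 2.944439 / 3.828641 = 0.77

0.77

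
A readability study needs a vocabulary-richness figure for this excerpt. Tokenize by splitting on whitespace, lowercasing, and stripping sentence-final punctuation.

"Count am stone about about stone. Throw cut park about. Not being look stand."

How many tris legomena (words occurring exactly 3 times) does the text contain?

1

Frequencies: about:3, stone:2, count:1, am:1, throw:1, cut:1, park:1, not:1, being:1, look:1, stand:1
Words with frequency 3: about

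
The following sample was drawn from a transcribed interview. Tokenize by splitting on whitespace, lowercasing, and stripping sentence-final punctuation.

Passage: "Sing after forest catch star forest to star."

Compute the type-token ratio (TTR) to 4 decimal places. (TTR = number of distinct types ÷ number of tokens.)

N = 8 tokens, V = 6 types.
TTR = V / N = 6 / 8 = 0.7500

0.7500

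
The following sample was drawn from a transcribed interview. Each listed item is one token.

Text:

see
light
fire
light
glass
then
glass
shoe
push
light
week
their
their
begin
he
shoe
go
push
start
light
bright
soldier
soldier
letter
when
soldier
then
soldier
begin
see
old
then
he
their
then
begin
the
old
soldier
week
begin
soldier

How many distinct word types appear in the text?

19

Distinct types: {begin, bright, fire, glass, go, he, letter, light, old, push, see, shoe, soldier, start, the, their, then, week, when}
V = 19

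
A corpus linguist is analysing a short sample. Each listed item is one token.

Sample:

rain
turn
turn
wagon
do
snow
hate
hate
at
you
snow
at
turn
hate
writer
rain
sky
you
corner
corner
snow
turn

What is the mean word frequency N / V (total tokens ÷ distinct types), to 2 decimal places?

N = 22 tokens, V = 11 types.
Mean frequency = N / V = 22 / 11 = 2.00

2.00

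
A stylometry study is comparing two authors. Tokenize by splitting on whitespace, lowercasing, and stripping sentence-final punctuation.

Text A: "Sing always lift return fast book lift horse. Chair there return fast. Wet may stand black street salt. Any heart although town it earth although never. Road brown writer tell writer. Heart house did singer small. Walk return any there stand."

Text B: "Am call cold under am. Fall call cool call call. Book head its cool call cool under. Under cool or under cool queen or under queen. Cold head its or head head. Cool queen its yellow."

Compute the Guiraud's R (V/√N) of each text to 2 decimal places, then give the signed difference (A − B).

2.84

A: V=31, N=41, R=4.84
B: V=12, N=36, R=2.00
Difference = 4.84 − 2.00 = 2.84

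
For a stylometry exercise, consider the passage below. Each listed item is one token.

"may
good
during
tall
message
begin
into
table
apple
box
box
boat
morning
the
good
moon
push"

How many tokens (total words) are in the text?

17

Tokens: may, good, during, tall, message, begin, into, table, apple, box, box, boat, morning, the, good, moon, push
N = 17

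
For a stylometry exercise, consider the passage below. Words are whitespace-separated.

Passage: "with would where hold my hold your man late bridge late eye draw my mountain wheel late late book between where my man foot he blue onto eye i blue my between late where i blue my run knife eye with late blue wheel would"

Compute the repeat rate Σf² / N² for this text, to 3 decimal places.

0.066

Frequencies: late:6, my:5, blue:4, where:3, eye:3, with:2, would:2, hold:2, man:2, wheel:2, between:2, i:2, your:1, bridge:1, draw:1, mountain:1, book:1, foot:1, he:1, onto:1, … (2 more, each freq 1)
Σf² = 133; N² = 2025
Repeat rate = 133 / 2025 = 0.066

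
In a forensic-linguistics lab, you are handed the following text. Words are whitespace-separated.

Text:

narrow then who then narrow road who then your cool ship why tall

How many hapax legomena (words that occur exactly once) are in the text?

Frequencies: then:3, narrow:2, who:2, road:1, your:1, cool:1, ship:1, why:1, tall:1
Hapax (freq=1): cool, road, ship, tall, why, your

6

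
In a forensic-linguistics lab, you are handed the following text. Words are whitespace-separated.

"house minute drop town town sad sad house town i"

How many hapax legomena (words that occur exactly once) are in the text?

3

Frequencies: town:3, house:2, sad:2, minute:1, drop:1, i:1
Hapax (freq=1): drop, i, minute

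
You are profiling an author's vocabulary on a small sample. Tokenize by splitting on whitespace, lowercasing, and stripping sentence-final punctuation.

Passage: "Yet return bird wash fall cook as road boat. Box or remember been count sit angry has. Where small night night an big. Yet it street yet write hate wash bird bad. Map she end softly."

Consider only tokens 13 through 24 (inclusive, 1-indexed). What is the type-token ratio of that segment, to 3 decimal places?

Segment tokens 13–24: been, count, sit, angry, has, where, small, night, night, an, big, yet
Segment N = 12, segment V = 11.
TTR = 11 / 12 = 0.917

0.917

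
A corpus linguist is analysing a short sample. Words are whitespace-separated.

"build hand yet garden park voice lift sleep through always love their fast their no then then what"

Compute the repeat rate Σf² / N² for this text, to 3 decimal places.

0.068

Frequencies: their:2, then:2, build:1, hand:1, yet:1, garden:1, park:1, voice:1, lift:1, sleep:1, through:1, always:1, love:1, fast:1, no:1, what:1
Σf² = 22; N² = 324
Repeat rate = 22 / 324 = 0.068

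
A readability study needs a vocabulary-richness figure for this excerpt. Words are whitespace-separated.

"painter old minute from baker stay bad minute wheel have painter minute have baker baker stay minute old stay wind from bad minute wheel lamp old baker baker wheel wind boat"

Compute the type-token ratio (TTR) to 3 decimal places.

0.387

N = 31 tokens, V = 12 types.
TTR = V / N = 12 / 31 = 0.387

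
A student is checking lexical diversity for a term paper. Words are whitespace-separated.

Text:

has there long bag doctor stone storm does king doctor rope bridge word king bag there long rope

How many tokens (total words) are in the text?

18

Tokens: has, there, long, bag, doctor, stone, storm, does, king, doctor, rope, bridge, word, king, bag, there, long, rope
N = 18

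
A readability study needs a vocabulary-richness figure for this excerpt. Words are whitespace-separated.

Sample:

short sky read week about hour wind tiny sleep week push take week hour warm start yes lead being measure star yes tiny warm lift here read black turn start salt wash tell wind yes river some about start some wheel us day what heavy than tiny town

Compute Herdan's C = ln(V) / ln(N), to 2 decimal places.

0.91

N = 48, V = 34.
ln(V) = 3.526361, ln(N) = 3.871201
C = 3.526361 / 3.871201 = 0.91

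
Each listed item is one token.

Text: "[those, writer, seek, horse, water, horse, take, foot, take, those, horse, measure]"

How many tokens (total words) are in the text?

12

Tokens: those, writer, seek, horse, water, horse, take, foot, take, those, horse, measure
N = 12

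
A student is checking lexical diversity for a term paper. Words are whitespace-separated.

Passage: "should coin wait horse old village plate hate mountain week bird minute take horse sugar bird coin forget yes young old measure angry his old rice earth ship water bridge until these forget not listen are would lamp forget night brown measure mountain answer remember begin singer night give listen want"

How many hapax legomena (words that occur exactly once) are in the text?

Frequencies: old:3, forget:3, coin:2, horse:2, mountain:2, bird:2, measure:2, listen:2, night:2, should:1, wait:1, village:1, plate:1, hate:1, week:1, minute:1, take:1, sugar:1, yes:1, young:1, … (20 more, each freq 1)
Hapax (freq=1): angry, answer, are, begin, bridge, brown, earth, give, hate, his, lamp, minute, not, plate, remember, rice, ship, should, singer, sugar, take, these, until, village, wait, want, water, week, would, yes, young

31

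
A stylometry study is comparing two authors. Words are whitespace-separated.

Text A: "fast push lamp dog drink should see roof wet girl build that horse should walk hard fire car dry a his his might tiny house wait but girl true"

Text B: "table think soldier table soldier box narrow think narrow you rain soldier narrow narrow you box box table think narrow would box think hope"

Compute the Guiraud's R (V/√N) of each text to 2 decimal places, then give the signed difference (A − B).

A: V=26, N=29, R=4.83
B: V=9, N=24, R=1.84
Difference = 4.83 − 1.84 = 2.99

2.99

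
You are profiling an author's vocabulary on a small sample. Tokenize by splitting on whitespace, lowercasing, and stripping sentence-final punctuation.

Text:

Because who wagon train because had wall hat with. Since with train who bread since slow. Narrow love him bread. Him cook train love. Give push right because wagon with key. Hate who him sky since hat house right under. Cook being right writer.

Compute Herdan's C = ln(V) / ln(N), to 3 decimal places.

0.851

N = 44, V = 25.
ln(V) = 3.218876, ln(N) = 3.784190
C = 3.218876 / 3.784190 = 0.851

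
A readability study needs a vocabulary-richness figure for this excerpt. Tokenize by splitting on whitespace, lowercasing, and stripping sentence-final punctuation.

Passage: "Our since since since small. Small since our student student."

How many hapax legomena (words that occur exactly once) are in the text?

Frequencies: since:4, our:2, small:2, student:2
Hapax (freq=1): (none)

0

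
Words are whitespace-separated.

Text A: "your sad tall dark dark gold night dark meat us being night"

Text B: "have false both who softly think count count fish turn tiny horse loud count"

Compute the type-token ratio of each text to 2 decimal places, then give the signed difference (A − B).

TTR(A) = 9/12 = 0.75
TTR(B) = 12/14 = 0.86
Difference = 0.75 − 0.86 = -0.11

-0.11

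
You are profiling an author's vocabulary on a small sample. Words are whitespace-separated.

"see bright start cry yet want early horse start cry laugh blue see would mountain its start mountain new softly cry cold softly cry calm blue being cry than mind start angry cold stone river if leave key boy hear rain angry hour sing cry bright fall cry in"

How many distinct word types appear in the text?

Distinct types: {angry, being, blue, boy, bright, calm, cold, cry, early, fall, hear, horse, hour, if, in, its, key, laugh, leave, mind, mountain, new, rain, river, see, sing, softly, start, stone, than, want, would, yet}
V = 33

33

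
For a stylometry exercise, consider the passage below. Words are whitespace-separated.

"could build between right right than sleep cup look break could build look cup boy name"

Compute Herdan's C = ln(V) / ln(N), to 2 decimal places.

N = 16, V = 11.
ln(V) = 2.397895, ln(N) = 2.772589
C = 2.397895 / 2.772589 = 0.86

0.86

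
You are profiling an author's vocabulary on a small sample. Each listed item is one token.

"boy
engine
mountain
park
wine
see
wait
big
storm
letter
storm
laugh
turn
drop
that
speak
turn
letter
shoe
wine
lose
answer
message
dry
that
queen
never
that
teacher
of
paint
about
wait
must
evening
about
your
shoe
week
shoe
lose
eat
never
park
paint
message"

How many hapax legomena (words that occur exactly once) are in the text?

Frequencies: that:3, shoe:3, park:2, wine:2, wait:2, storm:2, letter:2, turn:2, lose:2, message:2, never:2, paint:2, about:2, boy:1, engine:1, mountain:1, see:1, big:1, laugh:1, drop:1, … (11 more, each freq 1)
Hapax (freq=1): answer, big, boy, drop, dry, eat, engine, evening, laugh, mountain, must, of, queen, see, speak, teacher, week, your

18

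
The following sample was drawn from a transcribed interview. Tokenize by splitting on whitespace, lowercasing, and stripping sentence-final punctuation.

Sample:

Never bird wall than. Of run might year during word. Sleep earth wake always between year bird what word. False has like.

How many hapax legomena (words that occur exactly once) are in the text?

Frequencies: bird:2, year:2, word:2, never:1, wall:1, than:1, of:1, run:1, might:1, during:1, sleep:1, earth:1, wake:1, always:1, between:1, what:1, false:1, has:1, like:1
Hapax (freq=1): always, between, during, earth, false, has, like, might, never, of, run, sleep, than, wake, wall, what

16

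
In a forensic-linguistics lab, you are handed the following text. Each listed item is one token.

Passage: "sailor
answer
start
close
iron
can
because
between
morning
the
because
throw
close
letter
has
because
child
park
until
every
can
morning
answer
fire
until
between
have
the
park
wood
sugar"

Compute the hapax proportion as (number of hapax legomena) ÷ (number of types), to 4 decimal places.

0.5714

Frequencies: because:3, answer:2, close:2, can:2, between:2, morning:2, the:2, park:2, until:2, sailor:1, start:1, iron:1, throw:1, letter:1, has:1, child:1, every:1, fire:1, have:1, wood:1, … (1 more, each freq 1)
Hapax count = 12; type count = 21.
Ratio = 12 / 21 = 0.5714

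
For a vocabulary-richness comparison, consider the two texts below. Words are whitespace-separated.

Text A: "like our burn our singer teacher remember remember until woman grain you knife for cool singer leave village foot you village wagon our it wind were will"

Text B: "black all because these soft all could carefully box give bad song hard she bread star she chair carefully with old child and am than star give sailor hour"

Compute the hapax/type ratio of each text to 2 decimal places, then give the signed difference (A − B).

A: hapax=16, V=21, ratio=0.76
B: hapax=19, V=24, ratio=0.79
Difference = 0.76 − 0.79 = -0.03

-0.03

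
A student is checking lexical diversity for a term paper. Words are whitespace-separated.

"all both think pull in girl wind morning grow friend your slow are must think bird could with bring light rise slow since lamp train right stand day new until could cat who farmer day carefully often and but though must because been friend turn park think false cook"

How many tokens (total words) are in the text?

Tokens: all, both, think, pull, in, girl, wind, morning, grow, friend, your, slow, are, must, think, bird, could, with, bring, light, rise, slow, since, lamp, train, right, stand, day, new, until, could, cat, who, farmer, day, carefully, often, and, but, though, must, because, been, friend, turn, park, think, false, cook
N = 49

49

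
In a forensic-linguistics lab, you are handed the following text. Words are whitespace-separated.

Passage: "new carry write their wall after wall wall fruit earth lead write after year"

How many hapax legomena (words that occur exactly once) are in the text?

Frequencies: wall:3, write:2, after:2, new:1, carry:1, their:1, fruit:1, earth:1, lead:1, year:1
Hapax (freq=1): carry, earth, fruit, lead, new, their, year

7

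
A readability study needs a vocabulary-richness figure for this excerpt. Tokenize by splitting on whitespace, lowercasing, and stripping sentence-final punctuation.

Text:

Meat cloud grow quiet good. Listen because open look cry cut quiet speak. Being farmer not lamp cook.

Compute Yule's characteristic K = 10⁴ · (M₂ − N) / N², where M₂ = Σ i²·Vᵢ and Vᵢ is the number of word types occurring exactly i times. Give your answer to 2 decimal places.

61.73

Frequencies: quiet:2, meat:1, cloud:1, grow:1, good:1, listen:1, because:1, open:1, look:1, cry:1, cut:1, speak:1, being:1, farmer:1, not:1, lamp:1, cook:1
N = 18. Frequency spectrum: V_1=16, V_2=1
M₂ = 1²·16 + 2²·1 = 20
K = 10000 × (20 − 18) / 18² = 61.73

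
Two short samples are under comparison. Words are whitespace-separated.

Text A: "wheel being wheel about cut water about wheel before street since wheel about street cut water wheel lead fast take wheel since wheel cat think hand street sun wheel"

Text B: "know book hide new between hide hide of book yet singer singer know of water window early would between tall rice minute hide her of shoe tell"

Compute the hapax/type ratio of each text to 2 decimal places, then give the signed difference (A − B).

A: hapax=9, V=15, ratio=0.60
B: hapax=12, V=18, ratio=0.67
Difference = 0.60 − 0.67 = -0.07

-0.07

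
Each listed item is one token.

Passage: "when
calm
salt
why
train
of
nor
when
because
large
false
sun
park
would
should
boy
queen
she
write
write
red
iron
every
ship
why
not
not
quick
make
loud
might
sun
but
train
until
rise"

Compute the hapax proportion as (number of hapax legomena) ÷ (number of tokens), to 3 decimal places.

0.667

Frequencies: when:2, why:2, train:2, sun:2, write:2, not:2, calm:1, salt:1, of:1, nor:1, because:1, large:1, false:1, park:1, would:1, should:1, boy:1, queen:1, she:1, red:1, … (10 more, each freq 1)
Hapax count = 24; token count = 36.
Ratio = 24 / 36 = 0.667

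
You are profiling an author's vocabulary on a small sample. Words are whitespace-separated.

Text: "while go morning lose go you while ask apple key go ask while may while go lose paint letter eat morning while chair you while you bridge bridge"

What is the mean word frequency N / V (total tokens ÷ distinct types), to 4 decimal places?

2.0000

N = 28 tokens, V = 14 types.
Mean frequency = N / V = 28 / 14 = 2.0000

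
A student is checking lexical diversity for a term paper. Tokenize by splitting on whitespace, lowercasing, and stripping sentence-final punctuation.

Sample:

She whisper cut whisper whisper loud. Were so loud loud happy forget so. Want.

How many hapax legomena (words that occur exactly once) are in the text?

Frequencies: whisper:3, loud:3, so:2, she:1, cut:1, were:1, happy:1, forget:1, want:1
Hapax (freq=1): cut, forget, happy, she, want, were

6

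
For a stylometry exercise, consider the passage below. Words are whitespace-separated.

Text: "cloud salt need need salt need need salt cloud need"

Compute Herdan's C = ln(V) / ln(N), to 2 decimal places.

N = 10, V = 3.
ln(V) = 1.098612, ln(N) = 2.302585
C = 1.098612 / 2.302585 = 0.48

0.48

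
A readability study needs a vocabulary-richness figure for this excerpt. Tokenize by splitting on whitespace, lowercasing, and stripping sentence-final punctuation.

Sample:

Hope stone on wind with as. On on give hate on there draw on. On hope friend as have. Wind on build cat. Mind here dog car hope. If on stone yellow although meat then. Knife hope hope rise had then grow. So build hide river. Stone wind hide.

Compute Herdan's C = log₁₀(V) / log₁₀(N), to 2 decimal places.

0.87

N = 49, V = 30.
log₁₀(V) = 1.477121, log₁₀(N) = 1.690196
C = 1.477121 / 1.690196 = 0.87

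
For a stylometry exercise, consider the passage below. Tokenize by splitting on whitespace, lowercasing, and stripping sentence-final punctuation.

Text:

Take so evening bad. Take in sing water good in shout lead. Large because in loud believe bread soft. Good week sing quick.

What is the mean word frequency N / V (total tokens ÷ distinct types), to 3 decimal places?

N = 23 tokens, V = 18 types.
Mean frequency = N / V = 23 / 18 = 1.278

1.278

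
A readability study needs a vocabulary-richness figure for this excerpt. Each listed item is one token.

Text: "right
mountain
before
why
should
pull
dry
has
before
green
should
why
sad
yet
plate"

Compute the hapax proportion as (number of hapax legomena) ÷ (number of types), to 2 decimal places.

Frequencies: before:2, why:2, should:2, right:1, mountain:1, pull:1, dry:1, has:1, green:1, sad:1, yet:1, plate:1
Hapax count = 9; type count = 12.
Ratio = 9 / 12 = 0.75

0.75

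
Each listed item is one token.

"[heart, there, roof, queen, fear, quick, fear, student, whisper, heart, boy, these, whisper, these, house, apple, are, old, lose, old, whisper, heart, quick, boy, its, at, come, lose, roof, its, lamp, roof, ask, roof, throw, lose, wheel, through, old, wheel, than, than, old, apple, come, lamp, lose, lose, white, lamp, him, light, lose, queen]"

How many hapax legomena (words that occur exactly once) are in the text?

Frequencies: lose:6, roof:4, old:4, heart:3, whisper:3, lamp:3, queen:2, fear:2, quick:2, boy:2, these:2, apple:2, its:2, come:2, wheel:2, than:2, there:1, student:1, house:1, are:1, … (7 more, each freq 1)
Hapax (freq=1): are, ask, at, him, house, light, student, there, through, throw, white

11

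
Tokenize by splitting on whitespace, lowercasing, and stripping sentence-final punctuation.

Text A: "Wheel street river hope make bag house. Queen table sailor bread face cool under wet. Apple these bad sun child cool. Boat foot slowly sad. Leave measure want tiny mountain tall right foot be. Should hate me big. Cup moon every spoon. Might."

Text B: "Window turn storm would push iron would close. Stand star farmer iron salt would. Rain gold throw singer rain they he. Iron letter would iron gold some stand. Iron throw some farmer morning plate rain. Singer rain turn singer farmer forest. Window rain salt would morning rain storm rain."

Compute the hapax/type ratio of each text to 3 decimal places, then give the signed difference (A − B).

0.587

A: hapax=39, V=41, ratio=0.951
B: hapax=8, V=22, ratio=0.364
Difference = 0.951 − 0.364 = 0.587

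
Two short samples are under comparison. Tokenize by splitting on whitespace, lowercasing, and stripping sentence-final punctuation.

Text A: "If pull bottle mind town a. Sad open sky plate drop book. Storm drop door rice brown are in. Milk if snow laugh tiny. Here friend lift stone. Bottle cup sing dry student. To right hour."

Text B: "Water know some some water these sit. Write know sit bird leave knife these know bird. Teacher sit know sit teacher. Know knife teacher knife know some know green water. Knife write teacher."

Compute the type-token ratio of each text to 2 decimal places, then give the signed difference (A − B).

0.59

TTR(A) = 33/36 = 0.92
TTR(B) = 11/33 = 0.33
Difference = 0.92 − 0.33 = 0.59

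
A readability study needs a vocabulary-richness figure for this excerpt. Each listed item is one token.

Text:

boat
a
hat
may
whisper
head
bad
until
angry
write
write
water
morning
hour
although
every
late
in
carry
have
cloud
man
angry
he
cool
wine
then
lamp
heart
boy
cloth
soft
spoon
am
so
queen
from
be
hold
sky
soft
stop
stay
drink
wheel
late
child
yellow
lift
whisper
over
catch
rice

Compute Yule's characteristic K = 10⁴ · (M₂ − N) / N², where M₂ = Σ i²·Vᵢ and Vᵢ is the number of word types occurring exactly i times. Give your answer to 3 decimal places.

35.600

Frequencies: whisper:2, angry:2, write:2, late:2, soft:2, boat:1, a:1, hat:1, may:1, head:1, bad:1, until:1, water:1, morning:1, hour:1, although:1, every:1, in:1, carry:1, have:1, … (28 more, each freq 1)
N = 53. Frequency spectrum: V_1=43, V_2=5
M₂ = 1²·43 + 2²·5 = 63
K = 10000 × (63 − 53) / 53² = 35.600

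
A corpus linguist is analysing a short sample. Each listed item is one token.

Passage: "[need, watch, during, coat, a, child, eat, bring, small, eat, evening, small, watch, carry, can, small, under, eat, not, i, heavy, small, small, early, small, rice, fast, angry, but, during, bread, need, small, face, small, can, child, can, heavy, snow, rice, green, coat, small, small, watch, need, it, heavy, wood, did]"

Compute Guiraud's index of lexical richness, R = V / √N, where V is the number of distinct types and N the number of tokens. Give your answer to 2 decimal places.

3.92

N = 51, V = 28.
√N = 7.141428
R = 28 / 7.141428 = 3.92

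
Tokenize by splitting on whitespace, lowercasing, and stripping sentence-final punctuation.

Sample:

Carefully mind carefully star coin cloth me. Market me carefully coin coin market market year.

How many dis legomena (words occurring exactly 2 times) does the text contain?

Frequencies: carefully:3, coin:3, market:3, me:2, mind:1, star:1, cloth:1, year:1
Words with frequency 2: me

1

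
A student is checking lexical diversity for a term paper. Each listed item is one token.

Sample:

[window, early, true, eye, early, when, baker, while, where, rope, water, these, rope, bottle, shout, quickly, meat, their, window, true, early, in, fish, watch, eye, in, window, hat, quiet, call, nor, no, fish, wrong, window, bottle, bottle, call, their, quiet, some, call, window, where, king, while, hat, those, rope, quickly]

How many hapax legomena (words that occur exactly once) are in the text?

Frequencies: window:5, early:3, rope:3, bottle:3, call:3, true:2, eye:2, while:2, where:2, quickly:2, their:2, in:2, fish:2, hat:2, quiet:2, when:1, baker:1, water:1, these:1, shout:1, … (8 more, each freq 1)
Hapax (freq=1): baker, king, meat, no, nor, shout, some, these, those, watch, water, when, wrong

13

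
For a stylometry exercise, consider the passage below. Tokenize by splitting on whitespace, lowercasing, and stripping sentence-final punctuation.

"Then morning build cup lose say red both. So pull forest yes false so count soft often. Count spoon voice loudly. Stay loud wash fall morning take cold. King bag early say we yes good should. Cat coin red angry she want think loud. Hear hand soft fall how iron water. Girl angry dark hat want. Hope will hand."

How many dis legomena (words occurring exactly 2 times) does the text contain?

Frequencies: morning:2, say:2, red:2, so:2, yes:2, count:2, soft:2, loud:2, fall:2, angry:2, want:2, hand:2, then:1, build:1, cup:1, lose:1, both:1, pull:1, forest:1, false:1, … (27 more, each freq 1)
Words with frequency 2: angry, count, fall, hand, loud, morning, red, say, so, soft, want, yes

12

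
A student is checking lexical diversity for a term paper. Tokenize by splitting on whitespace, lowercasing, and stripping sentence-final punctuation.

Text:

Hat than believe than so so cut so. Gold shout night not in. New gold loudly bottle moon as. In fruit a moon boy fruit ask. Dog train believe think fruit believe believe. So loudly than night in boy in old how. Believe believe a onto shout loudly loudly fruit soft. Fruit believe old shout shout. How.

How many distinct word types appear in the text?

26

Distinct types: {a, as, ask, believe, bottle, boy, cut, dog, fruit, gold, hat, how, in, loudly, moon, new, night, not, old, onto, shout, so, soft, than, think, train}
V = 26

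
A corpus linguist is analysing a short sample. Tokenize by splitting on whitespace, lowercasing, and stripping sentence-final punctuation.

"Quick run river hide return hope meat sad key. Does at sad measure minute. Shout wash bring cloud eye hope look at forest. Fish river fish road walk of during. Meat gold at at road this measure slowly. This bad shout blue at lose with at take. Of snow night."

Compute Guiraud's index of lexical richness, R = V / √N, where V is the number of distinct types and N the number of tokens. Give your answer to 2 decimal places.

4.95

N = 50, V = 35.
√N = 7.071068
R = 35 / 7.071068 = 4.95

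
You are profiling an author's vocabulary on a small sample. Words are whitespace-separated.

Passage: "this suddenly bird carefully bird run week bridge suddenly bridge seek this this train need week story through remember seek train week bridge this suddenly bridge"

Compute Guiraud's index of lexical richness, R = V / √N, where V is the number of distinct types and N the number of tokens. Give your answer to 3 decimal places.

2.550

N = 26, V = 13.
√N = 5.099020
R = 13 / 5.099020 = 2.550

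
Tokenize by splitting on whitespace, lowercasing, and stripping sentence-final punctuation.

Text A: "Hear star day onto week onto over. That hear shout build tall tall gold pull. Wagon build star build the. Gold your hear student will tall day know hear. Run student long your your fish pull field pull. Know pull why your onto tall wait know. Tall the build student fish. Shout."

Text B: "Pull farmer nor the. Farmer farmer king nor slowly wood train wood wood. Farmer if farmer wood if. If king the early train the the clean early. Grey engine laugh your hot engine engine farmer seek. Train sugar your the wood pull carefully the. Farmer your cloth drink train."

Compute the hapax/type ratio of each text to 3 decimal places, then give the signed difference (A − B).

A: hapax=10, V=24, ratio=0.417
B: hapax=10, V=21, ratio=0.476
Difference = 0.417 − 0.476 = -0.059

-0.059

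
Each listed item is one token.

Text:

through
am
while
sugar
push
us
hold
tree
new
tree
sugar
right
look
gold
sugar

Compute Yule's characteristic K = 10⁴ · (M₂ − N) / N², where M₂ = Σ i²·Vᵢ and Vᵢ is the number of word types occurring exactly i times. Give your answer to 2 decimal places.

Frequencies: sugar:3, tree:2, through:1, am:1, while:1, push:1, us:1, hold:1, new:1, right:1, look:1, gold:1
N = 15. Frequency spectrum: V_1=10, V_2=1, V_3=1
M₂ = 1²·10 + 2²·1 + 3²·1 = 23
K = 10000 × (23 − 15) / 15² = 355.56

355.56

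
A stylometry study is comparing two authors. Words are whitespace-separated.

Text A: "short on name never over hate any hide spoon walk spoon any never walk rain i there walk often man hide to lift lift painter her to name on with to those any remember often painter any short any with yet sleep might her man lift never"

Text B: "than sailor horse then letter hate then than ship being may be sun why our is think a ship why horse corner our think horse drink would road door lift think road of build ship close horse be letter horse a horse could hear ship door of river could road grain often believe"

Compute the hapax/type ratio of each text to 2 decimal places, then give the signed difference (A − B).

A: hapax=10, V=25, ratio=0.40
B: hapax=17, V=31, ratio=0.55
Difference = 0.40 − 0.55 = -0.15

-0.15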